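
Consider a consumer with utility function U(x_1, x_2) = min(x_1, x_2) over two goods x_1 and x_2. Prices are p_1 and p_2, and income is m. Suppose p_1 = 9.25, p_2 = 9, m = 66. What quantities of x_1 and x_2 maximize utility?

x_1* = 3.6164, x_2* = 3.6164

With perfect complements, no substitution: consume in ratio x_1:x_2 = 1:1.
Budget: p_1·x_1 + p_2·x_1 = m, so (p_1 + p_2)·x_1 = m.
Demand: x_1*(p_1,p_2,m) = m/(p_1 + p_2), x_2* = m/(p_1 + p_2).
Here 9.25 + 9 = 18.25, giving x_1* = 3.6164 and x_2* = 3.6164.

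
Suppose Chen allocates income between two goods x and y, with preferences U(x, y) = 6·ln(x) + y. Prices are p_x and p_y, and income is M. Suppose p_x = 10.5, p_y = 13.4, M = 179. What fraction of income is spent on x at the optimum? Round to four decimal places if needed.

MU_x = 6/x, MU_y = 1. Tangency: 6/x = p_x/p_y.
So x*(p_x,p_y) = 6·p_y/p_x, independent of income; and y* = (M − 6·p_y)/p_y.
At the given prices: x* = 6·13.4/10.5 = 7.6571, and y* = 7.3582.
Expenditure on x: 10.5·7.6571 = 80.4; share = 0.4492.

share on x = 0.4492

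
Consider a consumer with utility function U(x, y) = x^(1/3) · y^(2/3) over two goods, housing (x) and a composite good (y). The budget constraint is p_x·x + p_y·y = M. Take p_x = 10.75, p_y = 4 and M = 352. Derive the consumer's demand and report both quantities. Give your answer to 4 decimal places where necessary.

At p_x=10.75, p_y=4, M=352: x* = 1/3·352/10.75 = 10.9147, y* = 58.6667.

x* = 10.9147, y* = 58.6667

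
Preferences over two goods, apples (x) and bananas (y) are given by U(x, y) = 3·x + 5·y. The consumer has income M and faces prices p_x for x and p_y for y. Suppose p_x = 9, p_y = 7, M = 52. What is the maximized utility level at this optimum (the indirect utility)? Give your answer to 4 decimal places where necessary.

V = 37.1429

Linear utility — the consumer picks whichever good has higher MU/price: 3/9 = 0.3333 vs 5/7 = 0.7143.
y gives more utility per dollar, so spend all income on y: y* = M/p_y, x* = 0.
Numerically: x* = 0, y* = 7.4286.
Utility at the optimum: U(0, 7.4286) = 37.1429.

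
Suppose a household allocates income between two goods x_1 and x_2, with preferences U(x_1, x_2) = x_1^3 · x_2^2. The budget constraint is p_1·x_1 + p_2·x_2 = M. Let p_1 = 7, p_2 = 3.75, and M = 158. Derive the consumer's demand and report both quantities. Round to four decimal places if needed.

x_1* = 13.5429, x_2* = 16.8533

Tangency: MRS = (3/2)·x_2/x_1 = p_1/p_2.
Rearranging, p_2·x_2 = (2/3)·p_1·x_1. Substituting into the budget gives p_1·x_1·(1 + (2/3)) = M.
Demand: x_1*(p_1,p_2,M) = 0.6·M/p_1 and x_2* = 0.4·M/p_2.
At p_1=7, p_2=3.75, M=158: x_1* = 0.6·158/7 = 13.5429, x_2* = 16.8533.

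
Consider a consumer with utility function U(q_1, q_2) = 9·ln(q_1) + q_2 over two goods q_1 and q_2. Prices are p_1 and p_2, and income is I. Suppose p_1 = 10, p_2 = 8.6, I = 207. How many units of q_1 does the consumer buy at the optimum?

Set MRS = p_1/p_2: (9/q_1)/1 = p_1/p_2.
So q_1*(p_1,p_2) = 9·p_2/p_1, independent of income; and q_2* = (I − 9·p_2)/p_2.
At the given prices: q_1* = 9·8.6/10 = 7.74.

q_1* = 7.74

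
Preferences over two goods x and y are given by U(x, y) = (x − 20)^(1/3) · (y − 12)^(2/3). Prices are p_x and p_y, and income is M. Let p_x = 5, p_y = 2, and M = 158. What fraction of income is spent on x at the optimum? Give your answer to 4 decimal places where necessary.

share on x = 0.7046

MRS = (1/2)·(y−12)/(x−20). Tangency with p_x/p_y gives y−12 = 2·(p_x/p_y)·(x−20).
Substituting into the budget: x* = 20 + 1/3·(M − 20·p_x − 12·p_y)/p_x, and y* = 12 + 2/3·(…)/p_y.
Discretionary income = 158 − 20·5 − 12·2 = 34; x* = 20 + 1/3·34/5 = 22.2667; y* = 12 + 2/3·34/2 = 23.3333.
Expenditure on x: 5·22.2667 = 111.3333; share = 0.7046.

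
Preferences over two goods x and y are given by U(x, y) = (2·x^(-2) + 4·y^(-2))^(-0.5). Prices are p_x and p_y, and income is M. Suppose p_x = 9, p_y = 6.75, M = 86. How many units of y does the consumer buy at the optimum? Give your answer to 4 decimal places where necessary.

With the ratio pinned down, the budget gives x* = M/(p_x + p_y·(y/x)) and y* = (y/x)·x*.
Numerically y/x = 1.386723, so x* = 86/(9 + 6.75·1.386723) = 4.684 and y* = 1.386723·4.684 = 6.4954.

y* = 6.4954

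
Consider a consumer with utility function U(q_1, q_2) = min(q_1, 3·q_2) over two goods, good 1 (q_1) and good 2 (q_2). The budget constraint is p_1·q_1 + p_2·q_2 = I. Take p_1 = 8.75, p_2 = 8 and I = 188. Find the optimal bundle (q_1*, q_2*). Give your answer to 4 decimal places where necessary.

q_1* = 16.4672, q_2* = 5.4891

With perfect complements, no substitution: consume in ratio q_1:q_2 = 3:1.
Budget: p_1·q_1 + p_2·(1/3)·q_1 = I, so (3·p_1 + p_2)·q_1 = 3·I.
Demand: q_1*(p_1,p_2,I) = 3·I/(3·p_1 + p_2), q_2* = I/(3·p_1 + p_2).
Here 3·8.75 + 8 = 34.25, giving q_1* = 16.4672 and q_2* = 5.4891.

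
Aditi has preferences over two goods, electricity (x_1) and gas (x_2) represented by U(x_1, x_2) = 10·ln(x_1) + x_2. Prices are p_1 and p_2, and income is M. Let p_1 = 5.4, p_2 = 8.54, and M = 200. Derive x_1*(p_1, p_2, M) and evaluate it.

x_1* = 15.8148

MU_x_1 = 10/x_1, MU_x_2 = 1. Tangency: 10/x_1 = p_1/p_2.
So x_1*(p_1,p_2) = 10·p_2/p_1, independent of income; and x_2* = (M − 10·p_2)/p_2.
At the given prices: x_1* = 10·8.54/5.4 = 15.8148.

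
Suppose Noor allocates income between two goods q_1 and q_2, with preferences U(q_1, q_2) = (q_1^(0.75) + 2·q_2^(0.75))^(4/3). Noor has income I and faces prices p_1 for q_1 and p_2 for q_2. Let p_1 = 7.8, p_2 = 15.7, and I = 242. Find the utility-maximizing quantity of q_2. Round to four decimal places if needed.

MU_q_1 ∝ q_1^(-0.25), MU_q_2 ∝ 2·q_2^(-0.25), so MRS = (1/2)·(q_2/q_1)^(0.25) = p_1/p_2.
Hence q_2/q_1 = (2·p_1/p_2)^(1/(0.25)), i.e. raised to the 4 power.
Substitute q_2 = (q_2/q_1)·q_1 into the budget: q_1* = I/(p_1 + p_2·(q_2/q_1)).
Numerically q_2/q_1 = 0.974765, so q_1* = 242/(7.8 + 15.7·0.974765) = 10.4745 and q_2* = 0.974765·10.4745 = 10.2101.

q_2* = 10.2101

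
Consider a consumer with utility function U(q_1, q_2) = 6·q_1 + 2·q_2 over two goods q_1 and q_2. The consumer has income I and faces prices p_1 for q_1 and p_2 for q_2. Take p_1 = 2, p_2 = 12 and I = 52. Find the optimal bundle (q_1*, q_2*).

Perfect substitutes: compare marginal utility per dollar. 6/p_1 vs 2/p_2 → 3 vs 0.1667.
q_1 gives more utility per dollar, so spend all income on q_1: q_1* = I/p_1, q_2* = 0.
Numerically: q_1* = 26, q_2* = 0.

q_1* = 26, q_2* = 0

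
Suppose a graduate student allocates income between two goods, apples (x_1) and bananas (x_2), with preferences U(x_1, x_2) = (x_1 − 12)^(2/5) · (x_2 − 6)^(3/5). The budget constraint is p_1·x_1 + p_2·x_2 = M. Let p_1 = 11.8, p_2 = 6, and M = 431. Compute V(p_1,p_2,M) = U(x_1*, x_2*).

V = 16.4391

After buying the subsistence bundle (12, 6), a share 0.4 of the remaining income goes to x_1: x_1* = 12 + 0.4·(M − 12p_1 − 6p_2)/p_1.
Discretionary income = 431 − 12·11.8 − 6·6 = 253.4; x_1* = 12 + 0.4·253.4/11.8 = 20.5898; x_2* = 6 + 0.6·253.4/6 = 31.34.
Utility at the optimum: U(20.5898, 31.34) = 16.4391.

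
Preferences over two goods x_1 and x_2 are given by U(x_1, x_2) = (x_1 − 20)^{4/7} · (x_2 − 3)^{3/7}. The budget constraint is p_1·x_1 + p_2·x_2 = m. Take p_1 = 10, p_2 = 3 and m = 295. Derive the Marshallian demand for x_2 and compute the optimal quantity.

x_2* = 15.2857

After buying the subsistence bundle (20, 3), a share 4/7 of the remaining income goes to x_1: x_1* = 20 + 4/7·(m − 20p_1 − 3p_2)/p_1.
Discretionary income = 295 − 20·10 − 3·3 = 86; x_2* = 3 + 3/7·86/3 = 15.2857.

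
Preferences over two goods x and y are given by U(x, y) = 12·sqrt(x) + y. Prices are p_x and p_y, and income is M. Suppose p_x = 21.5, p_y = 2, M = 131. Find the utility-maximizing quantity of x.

Utility is quasi-linear in y; the FOC for x is 6/√x = p_x/p_y.
Solve: √x = 6·p_y/p_x, so x*(p_x,p_y) = (6·p_y/p_x)², and y* = (M − p_x·x*)/p_y.
Plugging in: x* = (6·2/21.5)² = 0.3115.

x* = 0.3115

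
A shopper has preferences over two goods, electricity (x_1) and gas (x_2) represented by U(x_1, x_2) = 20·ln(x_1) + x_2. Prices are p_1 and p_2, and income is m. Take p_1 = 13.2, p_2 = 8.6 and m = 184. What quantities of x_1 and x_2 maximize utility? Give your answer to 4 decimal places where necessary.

x_1* = 13.0303, x_2* = 1.3953

Set MRS = p_1/p_2: (20/x_1)/1 = p_1/p_2.
So x_1*(p_1,p_2) = 20·p_2/p_1, independent of income; and x_2* = (m − 20·p_2)/p_2.
At the given prices: x_1* = 20·8.6/13.2 = 13.0303, and x_2* = 1.3953.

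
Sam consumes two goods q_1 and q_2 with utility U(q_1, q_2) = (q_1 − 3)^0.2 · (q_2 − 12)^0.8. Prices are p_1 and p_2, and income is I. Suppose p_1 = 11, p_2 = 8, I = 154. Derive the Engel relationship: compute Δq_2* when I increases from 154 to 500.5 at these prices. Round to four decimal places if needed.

MRS = (1/4)·(q_2−12)/(q_1−3). Tangency with p_1/p_2 gives q_2−12 = 4·(p_1/p_2)·(q_1−3).
After buying the subsistence bundle (3, 12), a share 0.2 of the remaining income goes to q_1: q_1* = 3 + 0.2·(I − 3p_1 − 12p_2)/p_1.
Discretionary income = 154 − 3·11 − 12·8 = 25; q_2* = 12 + 0.8·25/8 = 14.5.
At I' = 500.5: q_2* = 49.15. Change: 49.15 − 14.5 = 34.65.

Δq_2* = 34.65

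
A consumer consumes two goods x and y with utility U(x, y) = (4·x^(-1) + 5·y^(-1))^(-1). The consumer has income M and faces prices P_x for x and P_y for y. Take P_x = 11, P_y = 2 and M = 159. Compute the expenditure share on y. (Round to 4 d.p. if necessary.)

MRS = MU_x/MU_y = (4/5)·(y/x)^(2). Set equal to P_x/P_y.
Hence y/x = ((5/4)·P_x/P_y)^(1/(2)), i.e. raised to the 0.5 power.
Substitute y = (y/x)·x into the budget: x* = M/(P_x + P_y·(y/x)).
Numerically y/x = 2.622022, so x* = 159/(11 + 2·2.622022) = 9.7882 and y* = 2.622022·9.7882 = 25.6649.
Expenditure on y: 2·25.6649 = 51.3298; share = 0.3228.

share on y = 0.3228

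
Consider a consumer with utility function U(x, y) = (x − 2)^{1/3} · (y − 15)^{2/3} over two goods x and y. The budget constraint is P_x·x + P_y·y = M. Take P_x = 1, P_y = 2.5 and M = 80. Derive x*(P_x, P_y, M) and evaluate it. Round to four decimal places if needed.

x* = 15.5

After buying the subsistence bundle (2, 15), a share 1/3 of the remaining income goes to x: x* = 2 + 1/3·(M − 2P_x − 15P_y)/P_x.
Discretionary income = 80 − 2·1 − 15·2.5 = 40.5; x* = 2 + 1/3·40.5/1 = 15.5.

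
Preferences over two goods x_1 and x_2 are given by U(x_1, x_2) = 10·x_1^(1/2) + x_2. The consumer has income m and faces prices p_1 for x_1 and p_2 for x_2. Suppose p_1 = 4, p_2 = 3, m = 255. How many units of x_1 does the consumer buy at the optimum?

Set MRS = p_1/p_2: 5·x_1^(−1/2) = p_1/p_2.
Solve: √x_1 = 5·p_2/p_1, so x_1*(p_1,p_2) = (5·p_2/p_1)², and x_2* = (m − p_1·x_1*)/p_2.
Plugging in: x_1* = (5·3/4)² = 14.0625.

x_1* = 14.0625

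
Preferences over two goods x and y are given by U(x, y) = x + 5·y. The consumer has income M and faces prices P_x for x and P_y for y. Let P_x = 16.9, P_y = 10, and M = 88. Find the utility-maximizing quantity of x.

Linear utility — the consumer picks whichever good has higher MU/price: 1/16.9 = 0.0592 vs 5/10 = 0.5.
y gives more utility per dollar, so spend all income on y: y* = M/P_y, x* = 0.
Numerically: x* = 0, y* = 8.8.

x* = 0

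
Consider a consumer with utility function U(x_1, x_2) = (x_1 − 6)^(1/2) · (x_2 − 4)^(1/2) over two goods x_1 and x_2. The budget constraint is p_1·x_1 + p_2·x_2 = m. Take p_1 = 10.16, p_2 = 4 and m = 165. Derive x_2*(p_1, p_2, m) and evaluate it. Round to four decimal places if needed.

Discretionary income = 165 − 6·10.16 − 4·4 = 88.04; x_2* = 4 + 0.5·88.04/4 = 15.005.

x_2* = 15.005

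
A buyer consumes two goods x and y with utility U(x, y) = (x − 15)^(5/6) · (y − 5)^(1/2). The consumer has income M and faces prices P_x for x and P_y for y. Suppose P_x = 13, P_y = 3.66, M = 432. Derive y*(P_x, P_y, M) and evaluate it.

y* = 27.4078

This is Cobb-Douglas in (x−15, y−5): tangency gives 5/6·P_y·(y−5) = 0.5·P_x·(x−15).
Substituting into the budget: x* = 15 + 0.625·(M − 15·P_x − 5·P_y)/P_x, and y* = 5 + 0.375·(…)/P_y.
Discretionary income = 432 − 15·13 − 5·3.66 = 218.7; y* = 5 + 0.375·218.7/3.66 = 27.4078.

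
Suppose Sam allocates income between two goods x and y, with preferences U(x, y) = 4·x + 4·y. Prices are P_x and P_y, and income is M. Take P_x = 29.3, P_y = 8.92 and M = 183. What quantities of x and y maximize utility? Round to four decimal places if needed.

x* = 0, y* = 20.5157

Linear utility — the consumer picks whichever good has higher MU/price: 4/29.3 = 0.1365 vs 4/8.92 = 0.4484.
y gives more utility per dollar, so spend all income on y: y* = M/P_y, x* = 0.
Numerically: x* = 0, y* = 20.5157.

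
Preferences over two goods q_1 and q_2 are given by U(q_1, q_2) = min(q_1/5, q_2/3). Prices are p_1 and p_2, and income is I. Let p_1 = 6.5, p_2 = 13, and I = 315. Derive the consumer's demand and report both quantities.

With perfect complements, no substitution: consume in ratio q_1:q_2 = 5:3.
Budget: p_1·q_1 + p_2·(3/5)·q_1 = I, so (5·p_1 + 3·p_2)·q_1 = 5·I.
Demand: q_1*(p_1,p_2,I) = 5·I/(5·p_1 + 3·p_2), q_2* = 3·I/(5·p_1 + 3·p_2).
Here 5·6.5 + 3·13 = 71.5, giving q_1* = 22.028 and q_2* = 13.2168.

q_1* = 22.028, q_2* = 13.2168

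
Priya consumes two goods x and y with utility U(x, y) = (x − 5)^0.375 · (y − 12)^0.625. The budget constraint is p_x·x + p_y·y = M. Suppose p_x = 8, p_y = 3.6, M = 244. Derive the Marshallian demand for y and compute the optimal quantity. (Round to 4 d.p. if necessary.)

Discretionary income = 244 − 5·8 − 12·3.6 = 160.8; y* = 12 + 0.625·160.8/3.6 = 39.9167.

y* = 39.9167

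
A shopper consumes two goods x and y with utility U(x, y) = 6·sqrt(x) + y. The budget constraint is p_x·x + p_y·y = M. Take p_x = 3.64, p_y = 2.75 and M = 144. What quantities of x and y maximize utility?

MU_x = 3/√x, MU_y = 1. Tangency: 3/√x = p_x/p_y.
Solve: √x = 3·p_y/p_x, so x*(p_x,p_y) = (3·p_y/p_x)², and y* = (M − p_x·x*)/p_y.
Plugging in: x* = (3·2.75/3.64)² = 5.1369, y* = 45.5642.

x* = 5.1369, y* = 45.5642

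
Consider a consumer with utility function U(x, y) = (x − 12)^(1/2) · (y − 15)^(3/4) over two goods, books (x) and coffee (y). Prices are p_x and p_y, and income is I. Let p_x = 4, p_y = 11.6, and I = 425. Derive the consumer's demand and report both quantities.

This is Cobb-Douglas in (x−12, y−15): tangency gives 0.5·p_y·(y−15) = 0.75·p_x·(x−12).
Substituting into the budget: x* = 12 + 0.4·(I − 12·p_x − 15·p_y)/p_x, and y* = 15 + 0.6·(…)/p_y.
Discretionary income = 425 − 12·4 − 15·11.6 = 203; x* = 12 + 0.4·203/4 = 32.3; y* = 15 + 0.6·203/11.6 = 25.5.

x* = 32.3, y* = 25.5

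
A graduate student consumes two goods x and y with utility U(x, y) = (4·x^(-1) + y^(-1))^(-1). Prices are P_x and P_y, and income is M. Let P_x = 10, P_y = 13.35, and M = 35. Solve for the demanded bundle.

x* = 2.2184, y* = 0.96

Numerically y/x = 0.432742, so x* = 35/(10 + 13.35·0.432742) = 2.2184 and y* = 0.432742·2.2184 = 0.96.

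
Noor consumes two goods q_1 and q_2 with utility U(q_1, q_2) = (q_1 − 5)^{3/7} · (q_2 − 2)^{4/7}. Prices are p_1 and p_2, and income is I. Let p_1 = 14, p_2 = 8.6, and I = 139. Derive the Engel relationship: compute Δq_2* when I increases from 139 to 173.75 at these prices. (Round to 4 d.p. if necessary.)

Δq_2* = 2.309

MRS = (3/4)·(q_2−2)/(q_1−5). Tangency with p_1/p_2 gives q_2−2 = (4/3)·(p_1/p_2)·(q_1−5).
Substituting into the budget: q_1* = 5 + 3/7·(I − 5·p_1 − 2·p_2)/p_1, and q_2* = 2 + 4/7·(…)/p_2.
Discretionary income = 139 − 5·14 − 2·8.6 = 51.8; q_2* = 2 + 4/7·51.8/8.6 = 5.4419.
At I' = 173.75: q_2* = 7.7508. Change: 7.7508 − 5.4419 = 2.309.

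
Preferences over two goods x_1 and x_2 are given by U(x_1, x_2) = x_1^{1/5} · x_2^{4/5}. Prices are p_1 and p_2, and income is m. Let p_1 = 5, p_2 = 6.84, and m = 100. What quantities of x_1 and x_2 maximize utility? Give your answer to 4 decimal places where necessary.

x_1* = 4, x_2* = 11.6959

Tangency: MRS = (1/4)·x_2/x_1 = p_1/p_2.
Rearranging, p_2·x_2 = 4·p_1·x_1. Substituting into the budget gives p_1·x_1·(1 + 4) = m.
Demand: x_1*(p_1,p_2,m) = 0.2·m/p_1 and x_2* = 0.8·m/p_2.
At p_1=5, p_2=6.84, m=100: x_1* = 0.2·100/5 = 4, x_2* = 11.6959.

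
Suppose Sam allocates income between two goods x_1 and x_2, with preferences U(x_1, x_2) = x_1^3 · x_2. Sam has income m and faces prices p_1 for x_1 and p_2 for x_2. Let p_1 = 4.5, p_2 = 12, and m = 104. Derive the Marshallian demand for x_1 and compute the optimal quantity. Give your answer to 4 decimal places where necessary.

The MRS is 3·x_2/x_1. Set MRS = p_1/p_2.
Rearranging, p_2·x_2 = (1/3)·p_1·x_1. Substituting into the budget gives p_1·x_1·(1 + (1/3)) = m.
Demand: x_1*(p_1,p_2,m) = 0.75·m/p_1 and x_2* = 0.25·m/p_2.
At p_1=4.5, p_2=12, m=104: x_1* = 0.75·104/4.5 = 17.3333.

x_1* = 17.3333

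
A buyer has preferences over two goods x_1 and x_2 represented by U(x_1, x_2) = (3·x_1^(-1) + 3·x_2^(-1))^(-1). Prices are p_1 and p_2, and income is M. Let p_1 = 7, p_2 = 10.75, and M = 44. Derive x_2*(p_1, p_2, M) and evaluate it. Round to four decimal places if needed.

From the CES first-order condition, (x_2/x_1)^(2) = p_1/p_2.
Solve for the ratio: x_2/x_1 = [p_1/p_2]^(0.5).
With the ratio pinned down, the budget gives x_1* = M/(p_1 + p_2·(x_2/x_1)) and x_2* = (x_2/x_1)·x_1*.
Numerically x_2/x_1 = 0.806947, so x_1* = 44/(7 + 10.75·0.806947) = 2.8071 and x_2* = 0.806947·2.8071 = 2.2652.

x_2* = 2.2652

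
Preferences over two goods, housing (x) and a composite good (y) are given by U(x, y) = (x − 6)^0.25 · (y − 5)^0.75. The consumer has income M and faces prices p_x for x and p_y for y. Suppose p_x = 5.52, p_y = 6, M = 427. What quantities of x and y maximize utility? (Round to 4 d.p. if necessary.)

x* = 22.4801, y* = 50.485

Let x' = x−6, y' = y−5. MRS = (1/3)·y'/x' = p_x/p_y.
After buying the subsistence bundle (6, 5), a share 0.25 of the remaining income goes to x: x* = 6 + 0.25·(M − 6p_x − 5p_y)/p_x.
Discretionary income = 427 − 6·5.52 − 5·6 = 363.88; x* = 6 + 0.25·363.88/5.52 = 22.4801; y* = 5 + 0.75·363.88/6 = 50.485.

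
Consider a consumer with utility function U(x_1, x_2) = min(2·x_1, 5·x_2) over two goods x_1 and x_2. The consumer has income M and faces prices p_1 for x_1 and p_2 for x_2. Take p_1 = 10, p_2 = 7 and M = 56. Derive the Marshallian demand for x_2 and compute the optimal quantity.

With perfect complements, no substitution: consume in ratio x_1:x_2 = 5:2.
Budget: p_1·x_1 + p_2·(2/5)·x_1 = M, so (5·p_1 + 2·p_2)·x_1 = 5·M.
Demand: x_1*(p_1,p_2,M) = 5·M/(5·p_1 + 2·p_2), x_2* = 2·M/(5·p_1 + 2·p_2).
Here 5·10 + 2·7 = 64, giving x_2* = 1.75.

x_2* = 1.75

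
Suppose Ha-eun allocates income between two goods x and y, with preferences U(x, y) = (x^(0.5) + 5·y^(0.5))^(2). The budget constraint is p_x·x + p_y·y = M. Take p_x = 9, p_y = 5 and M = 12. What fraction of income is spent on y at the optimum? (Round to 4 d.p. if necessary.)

share on y = 0.9783

MU_x ∝ x^(-0.5), MU_y ∝ 5·y^(-0.5), so MRS = (1/5)·(y/x)^(0.5) = p_x/p_y.
Hence y/x = (5·p_x/p_y)^(1/(0.5)), i.e. raised to the 2 power.
With the ratio pinned down, the budget gives x* = M/(p_x + p_y·(y/x)) and y* = (y/x)·x*.
Numerically y/x = 81, so x* = 12/(9 + 5·81) = 0.029 and y* = 81·0.029 = 2.3478.
Expenditure on y: 5·2.3478 = 11.7391; share = 0.9783.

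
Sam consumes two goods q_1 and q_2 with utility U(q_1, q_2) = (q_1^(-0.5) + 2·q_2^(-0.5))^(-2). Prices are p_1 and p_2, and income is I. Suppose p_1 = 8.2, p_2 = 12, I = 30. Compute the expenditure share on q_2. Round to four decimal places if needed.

From the CES first-order condition, (1/2)·(q_2/q_1)^(1.5) = p_1/p_2.
Hence q_2/q_1 = (2·p_1/p_2)^(1/(1.5)), i.e. raised to the 2/3 power.
With the ratio pinned down, the budget gives q_1* = I/(p_1 + p_2·(q_2/q_1)) and q_2* = (q_2/q_1)·q_1*.
Numerically q_2/q_1 = 1.231521, so q_1* = 30/(8.2 + 12·1.231521) = 1.3056 and q_2* = 1.231521·1.3056 = 1.6079.
Expenditure on q_2: 12·1.6079 = 19.2942; share = 0.6431.

share on q_2 = 0.6431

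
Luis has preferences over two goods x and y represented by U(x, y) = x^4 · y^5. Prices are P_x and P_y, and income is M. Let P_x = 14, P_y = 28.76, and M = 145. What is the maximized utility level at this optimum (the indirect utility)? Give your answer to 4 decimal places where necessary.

MU_x/MU_y = (4·y)/(5·x); tangency sets this equal to P_x/P_y.
Rearranging, P_y·y = (5/4)·P_x·x. Substituting into the budget gives P_x·x·(1 + (5/4)) = M.
Demand: x*(P_x,P_y,M) = 4/9·M/P_x and y* = 5/9·M/P_y.
At P_x=14, P_y=28.76, M=145: x* = 4/9·145/14 = 4.6032, y* = 2.801.
Utility at the optimum: U(4.6032, 2.801) = 77403.9049.

V = 77403.9049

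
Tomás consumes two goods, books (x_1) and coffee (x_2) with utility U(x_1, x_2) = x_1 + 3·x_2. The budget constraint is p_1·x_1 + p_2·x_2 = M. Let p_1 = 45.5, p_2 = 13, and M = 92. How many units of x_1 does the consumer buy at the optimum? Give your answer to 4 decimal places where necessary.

Perfect substitutes: compare marginal utility per dollar. 1/p_1 vs 3/p_2 → 0.022 vs 0.2308.
x_2 gives more utility per dollar, so spend all income on x_2: x_2* = M/p_2, x_1* = 0.
Numerically: x_1* = 0, x_2* = 7.0769.

x_1* = 0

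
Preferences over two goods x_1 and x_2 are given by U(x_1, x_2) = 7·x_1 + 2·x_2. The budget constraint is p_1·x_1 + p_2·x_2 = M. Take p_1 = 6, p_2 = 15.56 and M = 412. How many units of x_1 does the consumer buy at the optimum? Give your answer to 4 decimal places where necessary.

Linear utility — the consumer picks whichever good has higher MU/price: 7/6 = 1.1667 vs 2/15.56 = 0.1285.
x_1 gives more utility per dollar, so spend all income on x_1: x_1* = M/p_1, x_2* = 0.
Numerically: x_1* = 68.6667, x_2* = 0.

x_1* = 68.6667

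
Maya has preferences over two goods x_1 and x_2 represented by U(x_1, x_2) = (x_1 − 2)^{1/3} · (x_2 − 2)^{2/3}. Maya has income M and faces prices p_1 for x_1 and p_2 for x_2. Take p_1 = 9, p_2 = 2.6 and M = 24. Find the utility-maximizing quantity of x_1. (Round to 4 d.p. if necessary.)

x_1* = 2.0296

MRS = (1/2)·(x_2−2)/(x_1−2). Tangency with p_1/p_2 gives x_2−2 = 2·(p_1/p_2)·(x_1−2).
Substituting into the budget: x_1* = 2 + 1/3·(M − 2·p_1 − 2·p_2)/p_1, and x_2* = 2 + 2/3·(…)/p_2.
Discretionary income = 24 − 2·9 − 2·2.6 = 0.8; x_1* = 2 + 1/3·0.8/9 = 2.0296.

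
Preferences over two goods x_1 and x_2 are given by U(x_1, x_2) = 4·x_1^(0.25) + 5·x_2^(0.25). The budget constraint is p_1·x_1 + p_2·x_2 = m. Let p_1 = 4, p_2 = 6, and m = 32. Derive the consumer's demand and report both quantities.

MU_x_1 ∝ 4·x_1^(-0.75), MU_x_2 ∝ 5·x_2^(-0.75), so MRS = (4/5)·(x_2/x_1)^(0.75) = p_1/p_2.
Solve for the ratio: x_2/x_1 = [(5/4)·p_1/p_2]^(4/3).
With the ratio pinned down, the budget gives x_1* = m/(p_1 + p_2·(x_2/x_1)) and x_2* = (x_2/x_1)·x_1*.
Numerically x_2/x_1 = 0.784197, so x_1* = 32/(4 + 6·0.784197) = 3.676 and x_2* = 0.784197·3.676 = 2.8827.

x_1* = 3.676, x_2* = 2.8827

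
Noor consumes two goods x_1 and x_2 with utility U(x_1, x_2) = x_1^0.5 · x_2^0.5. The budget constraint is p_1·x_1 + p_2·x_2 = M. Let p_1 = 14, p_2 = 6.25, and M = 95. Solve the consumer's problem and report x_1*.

Demand: x_1*(p_1,p_2,M) = 0.5·M/p_1 and x_2* = 0.5·M/p_2.
At p_1=14, p_2=6.25, M=95: x_1* = 0.5·95/14 = 3.3929.

x_1* = 3.3929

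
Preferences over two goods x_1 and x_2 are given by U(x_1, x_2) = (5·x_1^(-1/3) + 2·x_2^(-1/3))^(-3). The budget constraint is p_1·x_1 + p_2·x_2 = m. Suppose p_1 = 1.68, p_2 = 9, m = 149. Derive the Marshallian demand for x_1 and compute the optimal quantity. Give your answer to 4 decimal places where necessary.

MRS = MU_x_1/MU_x_2 = (5/2)·(x_2/x_1)^(4/3). Set equal to p_1/p_2.
Solve for the ratio: x_2/x_1 = [(2/5)·p_1/p_2]^(0.75).
With the ratio pinned down, the budget gives x_1* = m/(p_1 + p_2·(x_2/x_1)) and x_2* = (x_2/x_1)·x_1*.
Numerically x_2/x_1 = 0.142838, so x_1* = 149/(1.68 + 9·0.142838) = 50.2437.

x_1* = 50.2437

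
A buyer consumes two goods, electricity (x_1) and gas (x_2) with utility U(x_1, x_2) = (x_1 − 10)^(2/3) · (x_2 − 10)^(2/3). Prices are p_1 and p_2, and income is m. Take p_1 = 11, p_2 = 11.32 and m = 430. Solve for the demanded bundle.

This is Cobb-Douglas in (x_1−10, x_2−10): tangency gives 2/3·p_2·(x_2−10) = 2/3·p_1·(x_1−10).
Substituting into the budget: x_1* = 10 + 0.5·(m − 10·p_1 − 10·p_2)/p_1, and x_2* = 10 + 0.5·(…)/p_2.
Discretionary income = 430 − 10·11 − 10·11.32 = 206.8; x_1* = 10 + 0.5·206.8/11 = 19.4; x_2* = 10 + 0.5·206.8/11.32 = 19.1343.

x_1* = 19.4, x_2* = 19.1343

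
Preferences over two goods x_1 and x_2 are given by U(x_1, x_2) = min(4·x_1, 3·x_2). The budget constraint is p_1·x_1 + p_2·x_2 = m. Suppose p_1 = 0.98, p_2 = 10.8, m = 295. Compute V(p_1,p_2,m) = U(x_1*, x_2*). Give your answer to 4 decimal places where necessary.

V = 76.723

With perfect complements, no substitution: consume in ratio x_1:x_2 = 3:4.
Budget: p_1·x_1 + p_2·(4/3)·x_1 = m, so (3·p_1 + 4·p_2)·x_1 = 3·m.
Demand: x_1*(p_1,p_2,m) = 3·m/(3·p_1 + 4·p_2), x_2* = 4·m/(3·p_1 + 4·p_2).
Here 3·0.98 + 4·10.8 = 46.14, giving x_1* = 19.1808 and x_2* = 25.5743.
Utility at the optimum: U(19.1808, 25.5743) = 76.723.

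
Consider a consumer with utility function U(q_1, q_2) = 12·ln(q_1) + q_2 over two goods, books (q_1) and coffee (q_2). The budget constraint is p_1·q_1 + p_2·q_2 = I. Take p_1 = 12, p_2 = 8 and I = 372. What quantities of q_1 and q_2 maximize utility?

MU_q_1 = 12/q_1, MU_q_2 = 1. Tangency: 12/q_1 = p_1/p_2.
So q_1*(p_1,p_2) = 12·p_2/p_1, independent of income; and q_2* = (I − 12·p_2)/p_2.
At the given prices: q_1* = 12·8/12 = 8, and q_2* = 34.5.

q_1* = 8, q_2* = 34.5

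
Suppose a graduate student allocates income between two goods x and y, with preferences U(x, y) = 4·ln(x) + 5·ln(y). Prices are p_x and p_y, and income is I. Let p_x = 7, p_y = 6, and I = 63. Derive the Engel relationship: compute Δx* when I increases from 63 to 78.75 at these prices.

The MRS is (4/5)·y/x. Set MRS = p_x/p_y.
So 4·p_y·y = 5·p_x·x; combined with the budget, a share 4/9 of income goes to x.
Demand: x*(p_x,p_y,I) = 4/9·I/p_x and y* = 5/9·I/p_y.
At p_x=7, p_y=6, I=63: x* = 4/9·63/7 = 4.
At I' = 78.75: x* = 5. Change: 5 − 4 = 1.

Δx* = 1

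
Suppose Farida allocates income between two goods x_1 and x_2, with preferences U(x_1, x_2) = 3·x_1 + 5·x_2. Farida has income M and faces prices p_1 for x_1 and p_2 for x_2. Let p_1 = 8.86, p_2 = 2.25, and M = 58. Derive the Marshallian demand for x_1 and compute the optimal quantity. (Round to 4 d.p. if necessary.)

Linear utility — the consumer picks whichever good has higher MU/price: 3/8.86 = 0.3386 vs 5/2.25 = 2.2222.
x_2 gives more utility per dollar, so spend all income on x_2: x_2* = M/p_2, x_1* = 0.
Numerically: x_1* = 0, x_2* = 25.7778.

x_1* = 0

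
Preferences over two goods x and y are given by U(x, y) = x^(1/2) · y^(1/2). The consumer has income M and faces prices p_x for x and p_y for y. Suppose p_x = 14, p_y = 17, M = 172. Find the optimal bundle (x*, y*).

x* = 6.1429, y* = 5.0588

MU_x/MU_y = (0.5·y)/(0.5·x); tangency sets this equal to p_x/p_y.
Rearranging, p_y·y = p_x·x. Substituting into the budget gives p_x·x·(1 + 1) = M.
Demand: x*(p_x,p_y,M) = 0.5·M/p_x and y* = 0.5·M/p_y.
At p_x=14, p_y=17, M=172: x* = 0.5·172/14 = 6.1429, y* = 5.0588.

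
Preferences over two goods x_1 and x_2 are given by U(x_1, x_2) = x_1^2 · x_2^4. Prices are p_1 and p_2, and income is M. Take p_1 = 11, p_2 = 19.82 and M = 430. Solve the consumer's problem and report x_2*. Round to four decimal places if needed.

At p_1=11, p_2=19.82, M=430: x_2* = 2/3·430/19.82 = 14.4635.

x_2* = 14.4635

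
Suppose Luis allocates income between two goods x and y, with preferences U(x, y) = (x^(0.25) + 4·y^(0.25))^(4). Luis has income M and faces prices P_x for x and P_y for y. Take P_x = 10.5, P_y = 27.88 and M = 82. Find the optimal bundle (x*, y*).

x* = 1.3982, y* = 2.4146

MRS = MU_x/MU_y = (1/4)·(y/x)^(0.75). Set equal to P_x/P_y.
Hence y/x = (4·P_x/P_y)^(1/(0.75)), i.e. raised to the 4/3 power.
Substitute y = (y/x)·x into the budget: x* = M/(P_x + P_y·(y/x)).
Numerically y/x = 1.726932, so x* = 82/(10.5 + 27.88·1.726932) = 1.3982 and y* = 1.726932·1.3982 = 2.4146.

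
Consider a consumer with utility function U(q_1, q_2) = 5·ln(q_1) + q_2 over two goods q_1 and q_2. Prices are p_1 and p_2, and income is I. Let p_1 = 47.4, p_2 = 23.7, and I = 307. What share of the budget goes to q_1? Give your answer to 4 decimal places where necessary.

At the given prices: q_1* = 5·23.7/47.4 = 2.5, and q_2* = 7.9536.
Expenditure on q_1: 47.4·2.5 = 118.5; share = 0.386.

share on q_1 = 0.386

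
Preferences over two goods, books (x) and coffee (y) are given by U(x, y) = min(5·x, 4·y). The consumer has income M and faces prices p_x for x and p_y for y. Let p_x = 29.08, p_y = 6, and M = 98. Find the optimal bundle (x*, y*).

x* = 2.6791, y* = 3.3488

Leontief preferences: the optimum is at the kink where x/4 = y/5, i.e. y = (5/4)·x.
Budget: p_x·x + p_y·(5/4)·x = M, so (4·p_x + 5·p_y)·x = 4·M.
Demand: x*(p_x,p_y,M) = 4·M/(4·p_x + 5·p_y), y* = 5·M/(4·p_x + 5·p_y).
Here 4·29.08 + 5·6 = 146.32, giving x* = 2.6791 and y* = 3.3488.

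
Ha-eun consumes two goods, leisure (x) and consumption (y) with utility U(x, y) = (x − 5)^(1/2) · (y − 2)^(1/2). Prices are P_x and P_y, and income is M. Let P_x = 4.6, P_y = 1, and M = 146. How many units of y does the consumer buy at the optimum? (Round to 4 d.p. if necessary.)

y* = 62.5

Let x' = x−5, y' = y−2. MRS = y'/x' = P_x/P_y.
After buying the subsistence bundle (5, 2), a share 0.5 of the remaining income goes to x: x* = 5 + 0.5·(M − 5P_x − 2P_y)/P_x.
Discretionary income = 146 − 5·4.6 − 2·1 = 121; y* = 2 + 0.5·121/1 = 62.5.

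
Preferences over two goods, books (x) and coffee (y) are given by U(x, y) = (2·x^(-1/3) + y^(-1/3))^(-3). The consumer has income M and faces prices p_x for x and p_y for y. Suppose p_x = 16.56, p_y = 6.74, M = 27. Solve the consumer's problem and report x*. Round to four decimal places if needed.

MRS = MU_x/MU_y = 2·(y/x)^(4/3). Set equal to p_x/p_y.
Solve for the ratio: y/x = [(1/2)·p_x/p_y]^(0.75).
With the ratio pinned down, the budget gives x* = M/(p_x + p_y·(y/x)) and y* = (y/x)·x*.
Numerically y/x = 1.166884, so x* = 27/(16.56 + 6.74·1.166884) = 1.1054.

x* = 1.1054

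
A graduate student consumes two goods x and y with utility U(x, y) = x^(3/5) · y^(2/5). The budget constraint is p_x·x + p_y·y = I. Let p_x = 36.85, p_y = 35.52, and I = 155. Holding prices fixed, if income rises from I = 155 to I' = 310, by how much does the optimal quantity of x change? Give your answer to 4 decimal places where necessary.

Δx* = 2.5237

The MRS is (3/2)·y/x. Set MRS = p_x/p_y.
Rearranging, p_y·y = (2/3)·p_x·x. Substituting into the budget gives p_x·x·(1 + (2/3)) = I.
Demand: x*(p_x,p_y,I) = 0.6·I/p_x and y* = 0.4·I/p_y.
At p_x=36.85, p_y=35.52, I=155: x* = 0.6·155/36.85 = 2.5237.
At I' = 310: x* = 5.0475. Change: 5.0475 − 2.5237 = 2.5237.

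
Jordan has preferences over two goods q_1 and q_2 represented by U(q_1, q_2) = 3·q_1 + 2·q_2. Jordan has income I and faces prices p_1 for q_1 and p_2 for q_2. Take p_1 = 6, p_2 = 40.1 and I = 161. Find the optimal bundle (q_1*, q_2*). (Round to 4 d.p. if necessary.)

q_1* = 26.8333, q_2* = 0

q_1 gives more utility per dollar, so spend all income on q_1: q_1* = I/p_1, q_2* = 0.
Numerically: q_1* = 26.8333, q_2* = 0.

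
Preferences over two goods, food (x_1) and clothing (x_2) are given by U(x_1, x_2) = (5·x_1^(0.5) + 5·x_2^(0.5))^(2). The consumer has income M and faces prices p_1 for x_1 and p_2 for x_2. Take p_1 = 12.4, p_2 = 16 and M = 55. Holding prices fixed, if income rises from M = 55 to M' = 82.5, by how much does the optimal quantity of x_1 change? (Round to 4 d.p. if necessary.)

MRS = MU_x_1/MU_x_2 = (x_2/x_1)^(0.5). Set equal to p_1/p_2.
Hence x_2/x_1 = (p_1/p_2)^(1/(0.5)), i.e. raised to the 2 power.
With the ratio pinned down, the budget gives x_1* = M/(p_1 + p_2·(x_2/x_1)) and x_2* = (x_2/x_1)·x_1*.
Numerically x_2/x_1 = 0.600625, so x_1* = 55/(12.4 + 16·0.600625) = 2.4989.
At M' = 82.5: x_1* = 3.7483. Change: 3.7483 − 2.4989 = 1.2494.

Δx_1* = 1.2494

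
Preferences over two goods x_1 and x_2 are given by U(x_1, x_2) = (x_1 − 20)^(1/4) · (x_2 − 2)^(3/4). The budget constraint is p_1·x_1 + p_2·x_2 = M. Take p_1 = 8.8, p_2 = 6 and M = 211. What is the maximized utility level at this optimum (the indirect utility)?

V = 1.9851

This is Cobb-Douglas in (x_1−20, x_2−2): tangency gives 0.25·p_2·(x_2−2) = 0.75·p_1·(x_1−20).
After buying the subsistence bundle (20, 2), a share 0.25 of the remaining income goes to x_1: x_1* = 20 + 0.25·(M − 20p_1 − 2p_2)/p_1.
Discretionary income = 211 − 20·8.8 − 2·6 = 23; x_1* = 20 + 0.25·23/8.8 = 20.6534; x_2* = 2 + 0.75·23/6 = 4.875.
Utility at the optimum: U(20.6534, 4.875) = 1.9851.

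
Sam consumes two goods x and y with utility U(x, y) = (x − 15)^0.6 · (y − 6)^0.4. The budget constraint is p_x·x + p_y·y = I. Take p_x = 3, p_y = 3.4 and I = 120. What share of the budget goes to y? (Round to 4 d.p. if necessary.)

share on y = 0.352

MRS = (3/2)·(y−6)/(x−15). Tangency with p_x/p_y gives y−6 = (2/3)·(p_x/p_y)·(x−15).
Substituting into the budget: x* = 15 + 0.6·(I − 15·p_x − 6·p_y)/p_x, and y* = 6 + 0.4·(…)/p_y.
Discretionary income = 120 − 15·3 − 6·3.4 = 54.6; x* = 15 + 0.6·54.6/3 = 25.92; y* = 6 + 0.4·54.6/3.4 = 12.4235.
Expenditure on y: 3.4·12.4235 = 42.24; share = 0.352.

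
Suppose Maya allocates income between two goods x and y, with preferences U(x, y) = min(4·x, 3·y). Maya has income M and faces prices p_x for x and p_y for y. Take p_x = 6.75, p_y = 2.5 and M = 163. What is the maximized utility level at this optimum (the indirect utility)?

V = 64.6612

Leontief preferences: the optimum is at the kink where x/3 = y/4, i.e. y = (4/3)·x.
Budget: p_x·x + p_y·(4/3)·x = M, so (3·p_x + 4·p_y)·x = 3·M.
Demand: x*(p_x,p_y,M) = 3·M/(3·p_x + 4·p_y), y* = 4·M/(3·p_x + 4·p_y).
Here 3·6.75 + 4·2.5 = 30.25, giving x* = 16.1653 and y* = 21.5537.
Utility at the optimum: U(16.1653, 21.5537) = 64.6612.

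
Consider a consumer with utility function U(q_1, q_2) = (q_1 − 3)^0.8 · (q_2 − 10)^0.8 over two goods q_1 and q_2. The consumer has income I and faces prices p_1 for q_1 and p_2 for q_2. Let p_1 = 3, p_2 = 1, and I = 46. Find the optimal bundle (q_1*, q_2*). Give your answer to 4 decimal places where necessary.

MRS = (q_2−10)/(q_1−3). Tangency with p_1/p_2 gives q_2−10 = (p_1/p_2)·(q_1−3).
Substituting into the budget: q_1* = 3 + 0.5·(I − 3·p_1 − 10·p_2)/p_1, and q_2* = 10 + 0.5·(…)/p_2.
Discretionary income = 46 − 3·3 − 10·1 = 27; q_1* = 3 + 0.5·27/3 = 7.5; q_2* = 10 + 0.5·27/1 = 23.5.

q_1* = 7.5, q_2* = 23.5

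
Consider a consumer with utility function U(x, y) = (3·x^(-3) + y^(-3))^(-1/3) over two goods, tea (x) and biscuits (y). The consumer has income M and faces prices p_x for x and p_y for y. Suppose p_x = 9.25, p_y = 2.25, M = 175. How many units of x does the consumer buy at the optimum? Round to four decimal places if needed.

From the CES first-order condition, 3·(y/x)^(4) = p_x/p_y.
Hence y/x = ((1/3)·p_x/p_y)^(1/(4)), i.e. raised to the 0.25 power.
With the ratio pinned down, the budget gives x* = M/(p_x + p_y·(y/x)) and y* = (y/x)·x*.
Numerically y/x = 1.081956, so x* = 175/(9.25 + 2.25·1.081956) = 14.9772.

x* = 14.9772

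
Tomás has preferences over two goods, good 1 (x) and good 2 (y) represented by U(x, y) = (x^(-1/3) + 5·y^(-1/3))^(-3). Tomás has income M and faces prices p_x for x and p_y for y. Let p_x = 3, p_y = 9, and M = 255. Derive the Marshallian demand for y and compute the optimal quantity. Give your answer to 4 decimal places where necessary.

Numerically y/x = 1.466853, so x* = 255/(3 + 9·1.466853) = 15.7391 and y* = 1.466853·15.7391 = 23.087.

y* = 23.087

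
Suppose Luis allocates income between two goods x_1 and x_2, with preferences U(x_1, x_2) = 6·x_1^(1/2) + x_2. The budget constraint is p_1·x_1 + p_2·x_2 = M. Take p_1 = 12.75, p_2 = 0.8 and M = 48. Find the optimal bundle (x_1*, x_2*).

Utility is quasi-linear in x_2; the FOC for x_1 is 3/√x_1 = p_1/p_2.
Thus x_1* = (3·p_2/p_1)² — independent of M — with the rest of income spent on x_2.
Plugging in: x_1* = (3·0.8/12.75)² = 0.0354, x_2* = 59.4353.

x_1* = 0.0354, x_2* = 59.4353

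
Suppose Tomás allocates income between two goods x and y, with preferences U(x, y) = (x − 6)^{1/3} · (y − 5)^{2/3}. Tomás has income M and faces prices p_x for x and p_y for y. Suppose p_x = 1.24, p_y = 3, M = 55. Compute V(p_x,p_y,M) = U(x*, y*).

V = 7.7095

Let x' = x−6, y' = y−5. MRS = (1/2)·y'/x' = p_x/p_y.
Substituting into the budget: x* = 6 + 1/3·(M − 6·p_x − 5·p_y)/p_x, and y* = 5 + 2/3·(…)/p_y.
Discretionary income = 55 − 6·1.24 − 5·3 = 32.56; x* = 6 + 1/3·32.56/1.24 = 14.7527; y* = 5 + 2/3·32.56/3 = 12.2356.
Utility at the optimum: U(14.7527, 12.2356) = 7.7095.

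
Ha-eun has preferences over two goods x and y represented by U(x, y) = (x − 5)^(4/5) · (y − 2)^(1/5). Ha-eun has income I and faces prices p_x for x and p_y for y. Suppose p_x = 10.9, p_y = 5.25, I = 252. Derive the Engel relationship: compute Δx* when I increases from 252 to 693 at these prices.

MRS = 4·(y−2)/(x−5). Tangency with p_x/p_y gives y−2 = (1/4)·(p_x/p_y)·(x−5).
After buying the subsistence bundle (5, 2), a share 0.8 of the remaining income goes to x: x* = 5 + 0.8·(I − 5p_x − 2p_y)/p_x.
Discretionary income = 252 − 5·10.9 − 2·5.25 = 187; x* = 5 + 0.8·187/10.9 = 18.7248.
At I' = 693: x* = 51.0917. Change: 51.0917 − 18.7248 = 32.367.

Δx* = 32.367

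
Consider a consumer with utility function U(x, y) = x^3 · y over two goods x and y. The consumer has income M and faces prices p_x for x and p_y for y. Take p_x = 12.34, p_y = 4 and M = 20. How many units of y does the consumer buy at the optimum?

y* = 1.25

MU_x/MU_y = (3·y)/(x); tangency sets this equal to p_x/p_y.
So 3·p_y·y = p_x·x; combined with the budget, a share 0.75 of income goes to x.
Demand: x*(p_x,p_y,M) = 0.75·M/p_x and y* = 0.25·M/p_y.
At p_x=12.34, p_y=4, M=20: y* = 0.25·20/4 = 1.25.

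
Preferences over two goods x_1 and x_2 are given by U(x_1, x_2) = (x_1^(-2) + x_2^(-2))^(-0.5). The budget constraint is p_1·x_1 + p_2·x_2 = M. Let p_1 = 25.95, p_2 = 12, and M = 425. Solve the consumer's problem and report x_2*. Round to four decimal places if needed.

MRS = MU_x_1/MU_x_2 = (x_2/x_1)^(3). Set equal to p_1/p_2.
Solve for the ratio: x_2/x_1 = [p_1/p_2]^(1/3).
With the ratio pinned down, the budget gives x_1* = M/(p_1 + p_2·(x_2/x_1)) and x_2* = (x_2/x_1)·x_1*.
Numerically x_2/x_1 = 1.293159, so x_1* = 425/(25.95 + 12·1.293159) = 10.2489 and x_2* = 1.293159·10.2489 = 13.2534.

x_2* = 13.2534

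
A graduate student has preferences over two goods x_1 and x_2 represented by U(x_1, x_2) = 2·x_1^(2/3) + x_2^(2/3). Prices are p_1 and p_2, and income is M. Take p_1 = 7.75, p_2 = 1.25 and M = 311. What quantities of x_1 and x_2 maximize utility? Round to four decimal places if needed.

x_1* = 6.9128, x_2* = 205.9404

MU_x_1 ∝ 2·x_1^(-1/3), MU_x_2 ∝ x_2^(-1/3), so MRS = 2·(x_2/x_1)^(1/3) = p_1/p_2.
Solve for the ratio: x_2/x_1 = [(1/2)·p_1/p_2]^(3).
Substitute x_2 = (x_2/x_1)·x_1 into the budget: x_1* = M/(p_1 + p_2·(x_2/x_1)).
Numerically x_2/x_1 = 29.791, so x_1* = 311/(7.75 + 1.25·29.791) = 6.9128 and x_2* = 29.791·6.9128 = 205.9404.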